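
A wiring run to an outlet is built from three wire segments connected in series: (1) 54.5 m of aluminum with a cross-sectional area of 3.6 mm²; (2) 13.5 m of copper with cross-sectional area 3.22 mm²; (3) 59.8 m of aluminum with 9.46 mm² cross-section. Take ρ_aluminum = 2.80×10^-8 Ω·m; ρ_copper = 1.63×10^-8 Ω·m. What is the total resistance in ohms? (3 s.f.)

Seg 1: A = 3.6 mm² = 3.600e-06 m²
R_1 = (2.80×10^-8)(54.5)/(3.600e-06) = 0.4239 Ω
Seg 2: A = 3.22 mm² = 3.220e-06 m²
R_2 = (1.63×10^-8)(13.5)/(3.220e-06) = 0.06834 Ω
Seg 3: A = 9.46 mm² = 9.460e-06 m²
R_3 = (2.80×10^-8)(59.8)/(9.460e-06) = 0.177 Ω
R_total = R_1 + R_2 + R_3 = 0.669 Ω

0.669 Ω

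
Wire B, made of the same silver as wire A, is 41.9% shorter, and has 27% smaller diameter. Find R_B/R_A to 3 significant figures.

1.09

R ∝ L/d², so R_B/R_A = (1 − 41.9/100) × (1 − 27/100)⁻²
= 0.581 × 1.877 = 1.09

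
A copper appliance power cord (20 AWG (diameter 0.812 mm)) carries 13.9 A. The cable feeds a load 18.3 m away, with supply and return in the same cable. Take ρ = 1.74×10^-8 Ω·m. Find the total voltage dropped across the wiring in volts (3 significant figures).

17.1 V

A = π(0.812/2 mm)² = π(4.0600e-04 m)² = 5.178e-07 m²
Total conductor length (both ways) L = 2 × 18.3 = 36.6 m
R = ρL/A = (1.74×10^-8)(36.6)/(5.178e-07) = 1.23 Ω
V = IR = 13.9 × 1.23 = 17.1 V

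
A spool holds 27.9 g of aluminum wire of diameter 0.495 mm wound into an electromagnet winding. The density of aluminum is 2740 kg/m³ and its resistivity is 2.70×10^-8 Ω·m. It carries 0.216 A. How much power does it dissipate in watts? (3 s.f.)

A = π(d/2)² = π(2.4750e-04 m)² = 1.9244e-07 m²
L = m/(density·A) = 0.0279/(2740×1.9244e-07) = 52.91 m
R = ρL/A = (2.70×10^-8)(52.91)/(1.9244e-07) = 7.424 Ω
P = I²R = (0.216)² × 7.424 = 0.346 W

0.346 W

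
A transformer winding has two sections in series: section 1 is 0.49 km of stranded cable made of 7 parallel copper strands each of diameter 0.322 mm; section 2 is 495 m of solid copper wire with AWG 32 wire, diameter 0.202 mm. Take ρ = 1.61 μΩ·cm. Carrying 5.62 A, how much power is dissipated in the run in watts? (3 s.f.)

ρ = 1.61 μΩ·cm = 1.61×10^-8 Ω·m
Section 1: A_strand = π(1.6100e-04)² = 8.143e-08 m²; R₁ = ρL/(N·A_s) = (1.61×10^-8)(490)/(7×8.143e-08) = 13.84 Ω
Section 2: A = π(0.202/2 mm)² = π(1.0100e-04 m)² = 3.205e-08 m²
R₂ = (1.61×10^-8)(495)/(3.205e-08) = 248.7 Ω
R = R₁ + R₂ = 262.5 Ω
P = I²R = (5.62)² × 262.5 = 8290 W

8290 W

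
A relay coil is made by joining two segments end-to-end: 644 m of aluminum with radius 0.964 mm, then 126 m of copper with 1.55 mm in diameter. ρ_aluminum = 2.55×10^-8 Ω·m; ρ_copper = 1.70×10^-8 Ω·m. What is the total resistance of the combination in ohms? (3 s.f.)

Segment 1: A = πr² = π(9.6400e-04 m)² = 2.919e-06 m²
R₁ = ρL/A = (2.55×10^-8)(644)/(2.919e-06) = 5.625 Ω
Segment 2: A = π(d/2)² = π(7.7500e-04 m)² = 1.887e-06 m²
R₂ = (1.70×10^-8)(126)/(1.887e-06) = 1.135 Ω
R = R₁ + R₂ = 6.76 Ω

6.76 Ω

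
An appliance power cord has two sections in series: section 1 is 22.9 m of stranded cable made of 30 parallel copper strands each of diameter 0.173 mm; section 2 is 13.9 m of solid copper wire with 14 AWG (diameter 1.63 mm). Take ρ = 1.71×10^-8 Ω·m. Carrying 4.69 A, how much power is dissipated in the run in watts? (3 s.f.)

14.7 W

Section 1: A_strand = π(8.6500e-05)² = 2.351e-08 m²; R₁ = ρL/(N·A_s) = (1.71×10^-8)(22.9)/(30×2.351e-08) = 0.5553 Ω
Section 2: A = π(1.63/2 mm)² = π(8.1500e-04 m)² = 2.087e-06 m²
R₂ = (1.71×10^-8)(13.9)/(2.087e-06) = 0.1139 Ω
R = R₁ + R₂ = 0.6692 Ω
P = I²R = (4.69)² × 0.6692 = 14.7 W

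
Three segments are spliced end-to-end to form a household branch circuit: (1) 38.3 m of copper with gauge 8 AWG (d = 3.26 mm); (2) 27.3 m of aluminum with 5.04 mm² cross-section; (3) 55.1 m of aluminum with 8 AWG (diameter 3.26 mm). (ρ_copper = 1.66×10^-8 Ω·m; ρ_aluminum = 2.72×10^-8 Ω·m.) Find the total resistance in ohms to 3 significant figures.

0.403 Ω

Seg 1: A = π(3.26/2 mm)² = π(1.6300e-03 m)² = 8.347e-06 m²
R_1 = (1.66×10^-8)(38.3)/(8.347e-06) = 0.07617 Ω
Seg 2: A = 5.04 mm² = 5.040e-06 m²
R_2 = (2.72×10^-8)(27.3)/(5.040e-06) = 0.1473 Ω
Seg 3: A = π(3.26/2 mm)² = π(1.6300e-03 m)² = 8.347e-06 m²
R_3 = (2.72×10^-8)(55.1)/(8.347e-06) = 0.1796 Ω
R_total = R_1 + R_2 + R_3 = 0.403 Ω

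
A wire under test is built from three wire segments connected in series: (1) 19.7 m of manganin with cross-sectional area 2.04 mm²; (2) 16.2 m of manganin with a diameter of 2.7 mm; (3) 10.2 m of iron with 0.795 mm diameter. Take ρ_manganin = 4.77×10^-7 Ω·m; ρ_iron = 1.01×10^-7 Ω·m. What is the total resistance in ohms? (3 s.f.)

8.03 Ω

Seg 1: A = 2.04 mm² = 2.040e-06 m²
R_1 = (4.77×10^-7)(19.7)/(2.040e-06) = 4.606 Ω
Seg 2: A = π(d/2)² = π(1.3500e-03 m)² = 5.726e-06 m²
R_2 = (4.77×10^-7)(16.2)/(5.726e-06) = 1.35 Ω
Seg 3: A = π(d/2)² = π(3.9750e-04 m)² = 4.964e-07 m²
R_3 = (1.01×10^-7)(10.2)/(4.964e-07) = 2.075 Ω
R_total = R_1 + R_2 + R_3 = 8.03 Ω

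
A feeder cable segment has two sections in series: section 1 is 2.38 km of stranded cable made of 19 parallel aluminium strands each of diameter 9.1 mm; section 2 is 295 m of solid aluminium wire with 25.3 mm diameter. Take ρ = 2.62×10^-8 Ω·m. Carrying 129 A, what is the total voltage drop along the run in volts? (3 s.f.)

8.49 V

Section 1: A_strand = π(4.5500e-03)² = 6.504e-05 m²; R₁ = ρL/(N·A_s) = (2.62×10^-8)(2380)/(19×6.504e-05) = 0.05046 Ω
Section 2: A = π(d/2)² = π(1.2650e-02 m)² = 5.027e-04 m²
R₂ = (2.62×10^-8)(295)/(5.027e-04) = 0.01537 Ω
R = R₁ + R₂ = 0.06583 Ω
V = IR = 129 × 0.06583 = 8.49 V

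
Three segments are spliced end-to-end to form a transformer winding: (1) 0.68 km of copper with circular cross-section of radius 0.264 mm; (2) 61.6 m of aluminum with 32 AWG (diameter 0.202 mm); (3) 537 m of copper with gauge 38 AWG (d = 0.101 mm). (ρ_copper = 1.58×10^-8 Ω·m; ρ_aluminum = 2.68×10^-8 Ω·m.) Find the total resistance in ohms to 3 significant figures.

1160 Ω

Seg 1: A = πr² = π(2.6400e-04 m)² = 2.190e-07 m²
R_1 = (1.58×10^-8)(680)/(2.190e-07) = 49.07 Ω
Seg 2: A = π(0.202/2 mm)² = π(1.0100e-04 m)² = 3.205e-08 m²
R_2 = (2.68×10^-8)(61.6)/(3.205e-08) = 51.51 Ω
Seg 3: A = π(0.101/2 mm)² = π(5.0500e-05 m)² = 8.012e-09 m²
R_3 = (1.58×10^-8)(537)/(8.012e-09) = 1059 Ω
R_total = R_1 + R_2 + R_3 = 1160 Ω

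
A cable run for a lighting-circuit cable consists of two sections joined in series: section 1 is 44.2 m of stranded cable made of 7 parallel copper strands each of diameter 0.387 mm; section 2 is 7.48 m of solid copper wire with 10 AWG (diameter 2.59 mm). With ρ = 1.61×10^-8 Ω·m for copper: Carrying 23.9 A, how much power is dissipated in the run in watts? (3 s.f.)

507 W

Section 1: A_strand = π(1.9350e-04)² = 1.176e-07 m²; R₁ = ρL/(N·A_s) = (1.61×10^-8)(44.2)/(7×1.176e-07) = 0.8642 Ω
Section 2: A = π(2.59/2 mm)² = π(1.2950e-03 m)² = 5.269e-06 m²
R₂ = (1.61×10^-8)(7.48)/(5.269e-06) = 0.02286 Ω
R = R₁ + R₂ = 0.8871 Ω
P = I²R = (23.9)² × 0.8871 = 507 W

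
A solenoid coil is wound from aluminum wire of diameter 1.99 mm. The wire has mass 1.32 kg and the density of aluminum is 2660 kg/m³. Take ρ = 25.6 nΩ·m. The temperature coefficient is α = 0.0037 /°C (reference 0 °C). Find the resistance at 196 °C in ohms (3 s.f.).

ρ = 25.6 nΩ·m = 2.56×10^-8 Ω·m
A = π(d/2)² = π(9.9500e-04 m)² = 3.1103e-06 m²
L = m/(density·A) = 1.32/(2660×3.1103e-06) = 159.5 m
R = ρL/A = (2.56×10^-8)(159.5)/(3.1103e-06) = 1.313 Ω
R(196 °C) = 1.313 × (1 + 0.0037×196) = 2.27 Ω

2.27 Ω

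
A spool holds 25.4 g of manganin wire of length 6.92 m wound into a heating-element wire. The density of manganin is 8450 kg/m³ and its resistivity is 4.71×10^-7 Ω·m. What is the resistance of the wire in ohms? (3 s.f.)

A = m/(density·L) = 0.0254/(8450×6.92) = 4.3438e-07 m²
R = ρL/A = (4.71×10^-7)(6.92)/(4.3438e-07) = 7.50 Ω

7.50 Ω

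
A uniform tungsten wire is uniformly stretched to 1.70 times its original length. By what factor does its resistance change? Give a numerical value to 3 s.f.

Volume constant ⇒ A' = A/k with k = 1.7. R' = ρ(kL)/(A/k) = k²R.
Factor = 2.89

2.89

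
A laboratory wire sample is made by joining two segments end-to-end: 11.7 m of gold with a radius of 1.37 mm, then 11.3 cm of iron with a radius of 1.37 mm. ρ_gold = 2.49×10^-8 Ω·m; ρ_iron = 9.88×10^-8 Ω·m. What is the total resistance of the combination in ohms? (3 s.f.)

Segment 1: A = πr² = π(1.3700e-03 m)² = 5.896e-06 m²
R₁ = ρL/A = (2.49×10^-8)(11.7)/(5.896e-06) = 0.04941 Ω
R₂ = (9.88×10^-8)(0.113)/(5.896e-06) = 0.001893 Ω
R = R₁ + R₂ = 0.0513 Ω

0.0513 Ω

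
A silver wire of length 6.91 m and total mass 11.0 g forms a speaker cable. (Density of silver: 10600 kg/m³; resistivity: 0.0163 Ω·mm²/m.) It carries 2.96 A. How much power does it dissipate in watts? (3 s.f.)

ρ = 0.0163 Ω·mm²/m = 1.63×10^-8 Ω·m
A = m/(density·L) = 0.011/(10600×6.91) = 1.5018e-07 m²
R = ρL/A = (1.63×10^-8)(6.91)/(1.5018e-07) = 0.75 Ω
P = I²R = (2.96)² × 0.75 = 6.57 W

6.57 W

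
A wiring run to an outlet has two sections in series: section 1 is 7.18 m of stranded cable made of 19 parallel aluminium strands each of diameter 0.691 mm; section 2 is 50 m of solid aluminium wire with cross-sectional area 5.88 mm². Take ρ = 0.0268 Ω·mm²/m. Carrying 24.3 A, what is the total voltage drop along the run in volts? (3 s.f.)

6.19 V

ρ = 0.0268 Ω·mm²/m = 2.68×10^-8 Ω·m
Section 1: A_strand = π(3.4550e-04)² = 3.750e-07 m²; R₁ = ρL/(N·A_s) = (2.68×10^-8)(7.18)/(19×3.750e-07) = 0.02701 Ω
Section 2: A = 5.88 mm² = 5.880e-06 m²
R₂ = (2.68×10^-8)(50)/(5.880e-06) = 0.2279 Ω
R = R₁ + R₂ = 0.2549 Ω
V = IR = 24.3 × 0.2549 = 6.19 V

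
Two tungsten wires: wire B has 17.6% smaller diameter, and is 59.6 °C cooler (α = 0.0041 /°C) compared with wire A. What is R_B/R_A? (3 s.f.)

1.11

R ∝ ρL/d² with ρ ∝ (1+αΔT), so R_B/R_A = (1 − 17.6/100)⁻² × (1 − 0.0041×59.6)
= 1.473 × 0.7556 = 1.11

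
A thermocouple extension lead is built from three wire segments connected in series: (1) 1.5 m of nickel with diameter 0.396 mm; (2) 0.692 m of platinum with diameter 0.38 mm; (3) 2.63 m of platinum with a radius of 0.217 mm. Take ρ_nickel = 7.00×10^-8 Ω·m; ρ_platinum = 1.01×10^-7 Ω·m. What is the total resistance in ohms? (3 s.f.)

Seg 1: A = π(d/2)² = π(1.9800e-04 m)² = 1.232e-07 m²
R_1 = (7.00×10^-8)(1.5)/(1.232e-07) = 0.8525 Ω
Seg 2: A = π(d/2)² = π(1.9000e-04 m)² = 1.134e-07 m²
R_2 = (1.01×10^-7)(0.692)/(1.134e-07) = 0.6163 Ω
Seg 3: A = πr² = π(2.1700e-04 m)² = 1.479e-07 m²
R_3 = (1.01×10^-7)(2.63)/(1.479e-07) = 1.796 Ω
R_total = R_1 + R_2 + R_3 = 3.26 Ω

3.26 Ω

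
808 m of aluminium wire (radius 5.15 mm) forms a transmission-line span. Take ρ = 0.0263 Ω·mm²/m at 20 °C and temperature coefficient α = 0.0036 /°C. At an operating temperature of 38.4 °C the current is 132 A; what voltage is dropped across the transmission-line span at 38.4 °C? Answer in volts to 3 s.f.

35.9 V

ρ = 0.0263 Ω·mm²/m = 2.63×10^-8 Ω·m
A = πr² = π(5.1500e-03 m)² = 8.332e-05 m²
R₍20₎ = ρL/A = (2.63×10^-8)(808)/(8.332e-05) = 0.255 Ω
R₍38.4₎ = R₍20₎(1 + αΔT) = 0.255 × (1 + 0.0036×18.4) = 0.2719 Ω
V = IR = 132 × 0.2719 = 35.9 V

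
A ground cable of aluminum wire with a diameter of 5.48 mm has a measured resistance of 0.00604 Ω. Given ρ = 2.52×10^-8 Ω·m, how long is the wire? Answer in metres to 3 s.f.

A = π(d/2)² = π(2.7400e-03 m)² = 2.359e-05 m²
L = RA/ρ = (0.00604)(2.359e-05)/(2.52×10^-8) = 5.65 m

5.65 m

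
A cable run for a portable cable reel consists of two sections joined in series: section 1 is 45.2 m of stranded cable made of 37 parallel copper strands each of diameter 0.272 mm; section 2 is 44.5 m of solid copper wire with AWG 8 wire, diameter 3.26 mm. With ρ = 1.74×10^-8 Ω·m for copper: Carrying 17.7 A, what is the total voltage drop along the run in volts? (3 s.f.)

8.12 V

Section 1: A_strand = π(1.3600e-04)² = 5.811e-08 m²; R₁ = ρL/(N·A_s) = (1.74×10^-8)(45.2)/(37×5.811e-08) = 0.3658 Ω
Section 2: A = π(3.26/2 mm)² = π(1.6300e-03 m)² = 8.347e-06 m²
R₂ = (1.74×10^-8)(44.5)/(8.347e-06) = 0.09277 Ω
R = R₁ + R₂ = 0.4586 Ω
V = IR = 17.7 × 0.4586 = 8.12 V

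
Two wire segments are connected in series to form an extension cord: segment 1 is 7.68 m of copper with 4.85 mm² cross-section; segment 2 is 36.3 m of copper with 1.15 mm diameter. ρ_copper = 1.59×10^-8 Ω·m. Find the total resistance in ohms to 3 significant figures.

Segment 1: A = 4.85 mm² = 4.850e-06 m²
R₁ = ρL/A = (1.59×10^-8)(7.68)/(4.850e-06) = 0.02518 Ω
Segment 2: A = π(d/2)² = π(5.7500e-04 m)² = 1.039e-06 m²
R₂ = (1.59×10^-8)(36.3)/(1.039e-06) = 0.5557 Ω
R = R₁ + R₂ = 0.581 Ω

0.581 Ω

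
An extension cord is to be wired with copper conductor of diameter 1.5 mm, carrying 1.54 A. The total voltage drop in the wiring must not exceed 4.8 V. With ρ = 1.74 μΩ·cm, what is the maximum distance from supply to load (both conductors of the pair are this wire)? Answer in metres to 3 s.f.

158 m

ρ = 1.74 μΩ·cm = 1.74×10^-8 Ω·m
A = π(d/2)² = π(7.5000e-04 m)² = 1.767e-06 m²
L_max = V_max·A/(2·ρI) = (4.8)(1.767e-06)/(2×1.74×10^-8×1.54) = 158 m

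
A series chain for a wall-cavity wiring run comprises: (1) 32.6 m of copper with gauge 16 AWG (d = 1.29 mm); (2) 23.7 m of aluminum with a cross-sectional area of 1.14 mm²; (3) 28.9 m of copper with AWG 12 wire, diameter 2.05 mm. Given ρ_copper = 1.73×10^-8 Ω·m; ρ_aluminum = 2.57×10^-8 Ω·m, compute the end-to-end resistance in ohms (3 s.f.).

1.12 Ω

Seg 1: A = π(1.29/2 mm)² = π(6.4500e-04 m)² = 1.307e-06 m²
R_1 = (1.73×10^-8)(32.6)/(1.307e-06) = 0.4315 Ω
Seg 2: A = 1.14 mm² = 1.140e-06 m²
R_2 = (2.57×10^-8)(23.7)/(1.140e-06) = 0.5343 Ω
Seg 3: A = π(2.05/2 mm)² = π(1.0250e-03 m)² = 3.301e-06 m²
R_3 = (1.73×10^-8)(28.9)/(3.301e-06) = 0.1515 Ω
R_total = R_1 + R_2 + R_3 = 1.12 Ω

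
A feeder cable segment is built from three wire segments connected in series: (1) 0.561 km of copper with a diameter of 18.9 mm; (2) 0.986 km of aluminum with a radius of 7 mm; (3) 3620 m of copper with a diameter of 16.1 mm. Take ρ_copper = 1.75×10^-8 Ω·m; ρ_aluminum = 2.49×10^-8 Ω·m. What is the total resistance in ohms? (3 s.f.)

Seg 1: A = π(d/2)² = π(9.4500e-03 m)² = 2.806e-04 m²
R_1 = (1.75×10^-8)(561)/(2.806e-04) = 0.03499 Ω
Seg 2: A = πr² = π(7.0000e-03 m)² = 1.539e-04 m²
R_2 = (2.49×10^-8)(986)/(1.539e-04) = 0.1595 Ω
Seg 3: A = π(d/2)² = π(8.0500e-03 m)² = 2.036e-04 m²
R_3 = (1.75×10^-8)(3620)/(2.036e-04) = 0.3112 Ω
R_total = R_1 + R_2 + R_3 = 0.506 Ω

0.506 Ω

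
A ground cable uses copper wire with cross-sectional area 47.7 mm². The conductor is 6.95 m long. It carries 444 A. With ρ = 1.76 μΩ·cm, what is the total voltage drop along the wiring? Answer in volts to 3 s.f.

1.14 V

ρ = 1.76 μΩ·cm = 1.76×10^-8 Ω·m
A = 47.7 mm² = 4.770e-05 m²
R = ρL/A = (1.76×10^-8)(6.95)/(4.770e-05) = 0.002564 Ω
V = IR = 444 × 0.002564 = 1.14 V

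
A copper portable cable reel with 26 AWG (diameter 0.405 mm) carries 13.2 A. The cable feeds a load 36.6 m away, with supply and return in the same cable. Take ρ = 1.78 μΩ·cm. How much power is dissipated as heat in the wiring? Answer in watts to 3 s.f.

1760 W

ρ = 1.78 μΩ·cm = 1.78×10^-8 Ω·m
A = π(0.405/2 mm)² = π(2.0250e-04 m)² = 1.288e-07 m²
Total conductor length (both ways) L = 2 × 36.6 = 73.2 m
R = ρL/A = (1.78×10^-8)(73.2)/(1.288e-07) = 10.11 Ω
P = I²R = (13.2)² × 10.11 = 1760 W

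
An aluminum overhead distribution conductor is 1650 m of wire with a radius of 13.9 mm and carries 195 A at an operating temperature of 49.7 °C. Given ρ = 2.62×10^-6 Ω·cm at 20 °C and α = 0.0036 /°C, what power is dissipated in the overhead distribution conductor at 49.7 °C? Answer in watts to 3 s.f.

ρ = 2.62×10^-6 Ω·cm = 2.62×10^-8 Ω·m
A = πr² = π(1.3900e-02 m)² = 6.070e-04 m²
R₍20₎ = ρL/A = (2.62×10^-8)(1650)/(6.070e-04) = 0.07122 Ω
R₍49.7₎ = R₍20₎(1 + αΔT) = 0.07122 × (1 + 0.0036×29.7) = 0.07884 Ω
P = I²R = (195)² × 0.07884 = 3000 W

3000 W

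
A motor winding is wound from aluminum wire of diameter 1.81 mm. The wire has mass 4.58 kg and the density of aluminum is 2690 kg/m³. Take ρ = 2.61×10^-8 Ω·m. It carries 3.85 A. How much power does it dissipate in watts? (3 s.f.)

A = π(d/2)² = π(9.0500e-04 m)² = 2.5730e-06 m²
L = m/(density·A) = 4.58/(2690×2.5730e-06) = 661.7 m
R = ρL/A = (2.61×10^-8)(661.7)/(2.5730e-06) = 6.712 Ω
P = I²R = (3.85)² × 6.712 = 99.5 W

99.5 W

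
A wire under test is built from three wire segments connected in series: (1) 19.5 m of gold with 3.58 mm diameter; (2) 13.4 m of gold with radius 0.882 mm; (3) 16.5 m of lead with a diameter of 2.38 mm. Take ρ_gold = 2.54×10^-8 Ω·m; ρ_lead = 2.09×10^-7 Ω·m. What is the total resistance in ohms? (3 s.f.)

0.964 Ω

Seg 1: A = π(d/2)² = π(1.7900e-03 m)² = 1.007e-05 m²
R_1 = (2.54×10^-8)(19.5)/(1.007e-05) = 0.04921 Ω
Seg 2: A = πr² = π(8.8200e-04 m)² = 2.444e-06 m²
R_2 = (2.54×10^-8)(13.4)/(2.444e-06) = 0.1393 Ω
Seg 3: A = π(d/2)² = π(1.1900e-03 m)² = 4.449e-06 m²
R_3 = (2.09×10^-7)(16.5)/(4.449e-06) = 0.7752 Ω
R_total = R_1 + R_2 + R_3 = 0.964 Ω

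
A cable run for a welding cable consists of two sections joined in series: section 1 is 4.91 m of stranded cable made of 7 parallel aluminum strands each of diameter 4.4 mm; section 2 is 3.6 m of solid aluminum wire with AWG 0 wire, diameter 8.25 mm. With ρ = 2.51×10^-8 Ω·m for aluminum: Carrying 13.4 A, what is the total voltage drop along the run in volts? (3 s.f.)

Section 1: A_strand = π(2.2000e-03)² = 1.521e-05 m²; R₁ = ρL/(N·A_s) = (2.51×10^-8)(4.91)/(7×1.521e-05) = 0.001158 Ω
Section 2: A = π(8.25/2 mm)² = π(4.1250e-03 m)² = 5.346e-05 m²
R₂ = (2.51×10^-8)(3.6)/(5.346e-05) = 0.00169 Ω
R = R₁ + R₂ = 0.002848 Ω
V = IR = 13.4 × 0.002848 = 0.0382 V

0.0382 V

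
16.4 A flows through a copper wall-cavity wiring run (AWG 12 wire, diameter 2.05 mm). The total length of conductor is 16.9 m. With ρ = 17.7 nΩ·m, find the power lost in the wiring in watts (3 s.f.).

24.4 W

ρ = 17.7 nΩ·m = 1.77×10^-8 Ω·m
A = π(2.05/2 mm)² = π(1.0250e-03 m)² = 3.301e-06 m²
R = ρL/A = (1.77×10^-8)(16.9)/(3.301e-06) = 0.09063 Ω
P = I²R = (16.4)² × 0.09063 = 24.4 W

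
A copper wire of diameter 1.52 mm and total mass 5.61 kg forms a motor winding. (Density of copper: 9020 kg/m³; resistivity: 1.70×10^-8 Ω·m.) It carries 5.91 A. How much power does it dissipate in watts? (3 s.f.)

112 W

A = π(d/2)² = π(7.6000e-04 m)² = 1.8146e-06 m²
L = m/(density·A) = 5.61/(9020×1.8146e-06) = 342.8 m
R = ρL/A = (1.70×10^-8)(342.8)/(1.8146e-06) = 3.211 Ω
P = I²R = (5.91)² × 3.211 = 112 W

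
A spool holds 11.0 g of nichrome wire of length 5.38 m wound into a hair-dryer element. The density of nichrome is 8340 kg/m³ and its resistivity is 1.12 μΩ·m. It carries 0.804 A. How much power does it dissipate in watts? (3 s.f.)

15.9 W

ρ = 1.12 μΩ·m = 1.12×10^-6 Ω·m
A = m/(density·L) = 0.011/(8340×5.38) = 2.4516e-07 m²
R = ρL/A = (1.12×10^-6)(5.38)/(2.4516e-07) = 24.58 Ω
P = I²R = (0.804)² × 24.58 = 15.9 W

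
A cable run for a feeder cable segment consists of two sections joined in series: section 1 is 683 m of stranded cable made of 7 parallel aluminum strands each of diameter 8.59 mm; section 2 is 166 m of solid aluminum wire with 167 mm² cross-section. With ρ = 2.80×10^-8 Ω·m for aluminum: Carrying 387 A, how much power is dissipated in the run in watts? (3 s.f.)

11200 W

Section 1: A_strand = π(4.2950e-03)² = 5.795e-05 m²; R₁ = ρL/(N·A_s) = (2.80×10^-8)(683)/(7×5.795e-05) = 0.04714 Ω
Section 2: A = 167 mm² = 1.670e-04 m²
R₂ = (2.80×10^-8)(166)/(1.670e-04) = 0.02783 Ω
R = R₁ + R₂ = 0.07497 Ω
P = I²R = (387)² × 0.07497 = 11200 W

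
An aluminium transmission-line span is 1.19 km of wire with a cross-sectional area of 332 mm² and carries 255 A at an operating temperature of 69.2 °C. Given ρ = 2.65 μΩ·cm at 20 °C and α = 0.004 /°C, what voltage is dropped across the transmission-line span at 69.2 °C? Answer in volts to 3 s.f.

29.0 V

ρ = 2.65 μΩ·cm = 2.65×10^-8 Ω·m
A = 332 mm² = 3.320e-04 m²
R₍20₎ = ρL/A = (2.65×10^-8)(1190)/(3.320e-04) = 0.09498 Ω
R₍69.2₎ = R₍20₎(1 + αΔT) = 0.09498 × (1 + 0.004×49.2) = 0.1137 Ω
V = IR = 255 × 0.1137 = 29.0 V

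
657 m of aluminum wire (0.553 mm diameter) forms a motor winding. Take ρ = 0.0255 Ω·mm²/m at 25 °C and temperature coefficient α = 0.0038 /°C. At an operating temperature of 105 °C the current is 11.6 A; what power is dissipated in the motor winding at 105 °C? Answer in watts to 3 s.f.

12200 W

ρ = 0.0255 Ω·mm²/m = 2.55×10^-8 Ω·m
A = π(d/2)² = π(2.7650e-04 m)² = 2.402e-07 m²
R₍25₎ = ρL/A = (2.55×10^-8)(657)/(2.402e-07) = 69.75 Ω
R₍105₎ = R₍25₎(1 + αΔT) = 69.75 × (1 + 0.0038×80) = 90.96 Ω
P = I²R = (11.6)² × 90.96 = 12200 W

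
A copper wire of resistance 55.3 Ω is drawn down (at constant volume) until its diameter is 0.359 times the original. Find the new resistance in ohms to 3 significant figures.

Volume constant ⇒ L' = L/r² with r = 0.359. R' = ρL'/A' = ρ(L/r²)/(πr²d₀²/4) = R/r⁴.
R' = 60.2 × 55.3 = 3330 Ω

3330 Ω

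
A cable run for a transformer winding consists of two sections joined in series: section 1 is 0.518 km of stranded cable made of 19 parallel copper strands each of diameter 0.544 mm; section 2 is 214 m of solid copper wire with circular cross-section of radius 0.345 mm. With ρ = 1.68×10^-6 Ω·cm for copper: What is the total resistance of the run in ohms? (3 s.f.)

ρ = 1.68×10^-6 Ω·cm = 1.68×10^-8 Ω·m
Section 1: A_strand = π(2.7200e-04)² = 2.324e-07 m²; R₁ = ρL/(N·A_s) = (1.68×10^-8)(518)/(19×2.324e-07) = 1.971 Ω
Section 2: A = πr² = π(3.4500e-04 m)² = 3.739e-07 m²
R₂ = (1.68×10^-8)(214)/(3.739e-07) = 9.615 Ω
R = R₁ + R₂ = 11.6 Ω

11.6 Ω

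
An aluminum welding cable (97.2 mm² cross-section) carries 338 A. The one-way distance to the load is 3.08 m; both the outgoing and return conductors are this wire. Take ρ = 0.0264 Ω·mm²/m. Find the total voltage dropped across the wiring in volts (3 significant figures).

ρ = 0.0264 Ω·mm²/m = 2.64×10^-8 Ω·m
A = 97.2 mm² = 9.720e-05 m²
Total conductor length (both ways) L = 2 × 3.08 = 6.16 m
R = ρL/A = (2.64×10^-8)(6.16)/(9.720e-05) = 0.001673 Ω
V = IR = 338 × 0.001673 = 0.566 V

0.566 V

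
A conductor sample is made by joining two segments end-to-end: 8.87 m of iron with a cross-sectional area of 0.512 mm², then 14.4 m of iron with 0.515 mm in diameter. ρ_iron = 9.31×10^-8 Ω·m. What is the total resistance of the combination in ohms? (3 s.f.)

Segment 1: A = 0.512 mm² = 5.120e-07 m²
R₁ = ρL/A = (9.31×10^-8)(8.87)/(5.120e-07) = 1.613 Ω
Segment 2: A = π(d/2)² = π(2.5750e-04 m)² = 2.083e-07 m²
R₂ = (9.31×10^-8)(14.4)/(2.083e-07) = 6.436 Ω
R = R₁ + R₂ = 8.05 Ω

8.05 Ω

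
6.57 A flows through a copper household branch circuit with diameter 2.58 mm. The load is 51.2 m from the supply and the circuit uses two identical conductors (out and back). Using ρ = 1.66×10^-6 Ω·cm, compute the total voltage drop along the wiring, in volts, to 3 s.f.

2.14 V

ρ = 1.66×10^-6 Ω·cm = 1.66×10^-8 Ω·m
A = π(d/2)² = π(1.2900e-03 m)² = 5.228e-06 m²
Total conductor length (both ways) L = 2 × 51.2 = 102.4 m
R = ρL/A = (1.66×10^-8)(102.4)/(5.228e-06) = 0.3251 Ω
V = IR = 6.57 × 0.3251 = 2.14 V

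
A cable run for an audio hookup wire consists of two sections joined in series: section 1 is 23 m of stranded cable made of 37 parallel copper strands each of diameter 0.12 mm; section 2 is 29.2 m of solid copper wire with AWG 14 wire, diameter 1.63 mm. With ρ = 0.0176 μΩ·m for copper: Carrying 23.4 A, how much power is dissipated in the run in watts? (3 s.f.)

665 W

ρ = 0.0176 μΩ·m = 1.76×10^-8 Ω·m
Section 1: A_strand = π(6.0000e-05)² = 1.131e-08 m²; R₁ = ρL/(N·A_s) = (1.76×10^-8)(23)/(37×1.131e-08) = 0.9674 Ω
Section 2: A = π(1.63/2 mm)² = π(8.1500e-04 m)² = 2.087e-06 m²
R₂ = (1.76×10^-8)(29.2)/(2.087e-06) = 0.2463 Ω
R = R₁ + R₂ = 1.214 Ω
P = I²R = (23.4)² × 1.214 = 665 W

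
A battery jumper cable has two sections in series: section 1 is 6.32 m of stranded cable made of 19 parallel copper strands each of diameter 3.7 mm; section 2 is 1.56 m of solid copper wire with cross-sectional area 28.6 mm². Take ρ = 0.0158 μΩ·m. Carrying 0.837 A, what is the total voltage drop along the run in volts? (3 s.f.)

ρ = 0.0158 μΩ·m = 1.58×10^-8 Ω·m
Section 1: A_strand = π(1.8500e-03)² = 1.075e-05 m²; R₁ = ρL/(N·A_s) = (1.58×10^-8)(6.32)/(19×1.075e-05) = 4.888×10^-4 Ω
Section 2: A = 28.6 mm² = 2.860e-05 m²
R₂ = (1.58×10^-8)(1.56)/(2.860e-05) = 8.618×10^-4 Ω
R = R₁ + R₂ = 0.001351 Ω
V = IR = 0.837 × 0.001351 = 0.00113 V

0.00113 V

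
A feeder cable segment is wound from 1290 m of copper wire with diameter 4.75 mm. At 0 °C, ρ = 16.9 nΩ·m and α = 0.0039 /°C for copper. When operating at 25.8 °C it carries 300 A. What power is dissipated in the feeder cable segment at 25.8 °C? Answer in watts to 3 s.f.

1.22×10^5 W

ρ = 16.9 nΩ·m = 1.69×10^-8 Ω·m
A = π(d/2)² = π(2.3750e-03 m)² = 1.772e-05 m²
R₍0₎ = ρL/A = (1.69×10^-8)(1290)/(1.772e-05) = 1.23 Ω
R₍25.8₎ = R₍0₎(1 + αΔT) = 1.23 × (1 + 0.0039×25.8) = 1.354 Ω
P = I²R = (300)² × 1.354 = 1.22×10^5 W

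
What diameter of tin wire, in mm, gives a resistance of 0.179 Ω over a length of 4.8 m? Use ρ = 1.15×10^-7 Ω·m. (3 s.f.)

A = ρL/R = (1.15×10^-7)(4.8)/(0.179) = 3.084e-06 m²
d = 2√(A/π) = 1.982e-03 m = 1.98 mm

1.98 mm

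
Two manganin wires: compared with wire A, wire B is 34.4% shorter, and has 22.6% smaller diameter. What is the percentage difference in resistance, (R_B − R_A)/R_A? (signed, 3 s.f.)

R ∝ L/d², so R_B/R_A = (1 − 34.4/100) × (1 − 22.6/100)⁻²
= 0.656 × 1.669 = 1.095
(R_B − R_A)/R_A = 1.095 − 1 = 9.50%

9.50%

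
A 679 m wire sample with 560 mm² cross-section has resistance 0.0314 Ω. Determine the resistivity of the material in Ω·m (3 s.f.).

A = 560 mm² = 5.600e-04 m²
ρ = RA/L = (0.0314)(5.600e-04)/(679) = 2.59×10^-8 Ω·m

2.59×10^-8 Ω·m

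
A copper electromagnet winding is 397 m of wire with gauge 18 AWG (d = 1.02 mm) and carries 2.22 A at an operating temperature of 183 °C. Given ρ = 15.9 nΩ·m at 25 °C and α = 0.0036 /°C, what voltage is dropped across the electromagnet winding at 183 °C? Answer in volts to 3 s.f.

26.9 V

ρ = 15.9 nΩ·m = 1.59×10^-8 Ω·m
A = π(1.02/2 mm)² = π(5.1000e-04 m)² = 8.171e-07 m²
R₍25₎ = ρL/A = (1.59×10^-8)(397)/(8.171e-07) = 7.725 Ω
R₍183₎ = R₍25₎(1 + αΔT) = 7.725 × (1 + 0.0036×158) = 12.12 Ω
V = IR = 2.22 × 12.12 = 26.9 V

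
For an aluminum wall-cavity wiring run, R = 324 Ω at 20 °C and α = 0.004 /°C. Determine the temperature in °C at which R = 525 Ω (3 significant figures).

175 °C

R = R₀(1 + α(T − T₀)) ⇒ T = T₀ + (R/R₀ − 1)/α
T = 20 + (525/324 − 1)/0.004 = 20 + (0.6204)/0.004 = 175 °C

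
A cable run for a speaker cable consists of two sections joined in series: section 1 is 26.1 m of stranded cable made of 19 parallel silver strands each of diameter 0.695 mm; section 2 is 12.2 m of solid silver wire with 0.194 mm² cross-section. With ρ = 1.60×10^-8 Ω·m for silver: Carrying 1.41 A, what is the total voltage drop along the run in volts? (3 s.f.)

Section 1: A_strand = π(3.4750e-04)² = 3.794e-07 m²; R₁ = ρL/(N·A_s) = (1.60×10^-8)(26.1)/(19×3.794e-07) = 0.05794 Ω
Section 2: A = 0.194 mm² = 1.940e-07 m²
R₂ = (1.60×10^-8)(12.2)/(1.940e-07) = 1.006 Ω
R = R₁ + R₂ = 1.064 Ω
V = IR = 1.41 × 1.064 = 1.50 V

1.50 V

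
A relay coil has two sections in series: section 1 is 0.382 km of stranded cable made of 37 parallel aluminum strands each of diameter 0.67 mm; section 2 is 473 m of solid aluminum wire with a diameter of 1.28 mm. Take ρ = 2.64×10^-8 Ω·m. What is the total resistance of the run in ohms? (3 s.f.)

10.5 Ω

Section 1: A_strand = π(3.3500e-04)² = 3.526e-07 m²; R₁ = ρL/(N·A_s) = (2.64×10^-8)(382)/(37×3.526e-07) = 0.7731 Ω
Section 2: A = π(d/2)² = π(6.4000e-04 m)² = 1.287e-06 m²
R₂ = (2.64×10^-8)(473)/(1.287e-06) = 9.704 Ω
R = R₁ + R₂ = 10.5 Ω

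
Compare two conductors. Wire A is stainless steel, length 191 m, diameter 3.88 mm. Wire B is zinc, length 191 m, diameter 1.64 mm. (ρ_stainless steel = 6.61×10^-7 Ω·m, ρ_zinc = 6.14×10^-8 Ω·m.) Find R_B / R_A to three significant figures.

R ∝ ρL/d², so R_B/R_A = (ρ_B/ρ_A) × (d_A/d_B)²
= (6.14×10^-8/6.61×10^-7) × (3.88/1.64)² = 0.520

0.520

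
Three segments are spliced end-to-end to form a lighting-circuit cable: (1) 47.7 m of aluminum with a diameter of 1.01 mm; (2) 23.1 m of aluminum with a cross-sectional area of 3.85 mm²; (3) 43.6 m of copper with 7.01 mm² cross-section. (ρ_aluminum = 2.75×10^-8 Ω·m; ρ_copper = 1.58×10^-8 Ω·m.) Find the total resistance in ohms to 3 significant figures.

1.90 Ω

Seg 1: A = π(d/2)² = π(5.0500e-04 m)² = 8.012e-07 m²
R_1 = (2.75×10^-8)(47.7)/(8.012e-07) = 1.637 Ω
Seg 2: A = 3.85 mm² = 3.850e-06 m²
R_2 = (2.75×10^-8)(23.1)/(3.850e-06) = 0.165 Ω
Seg 3: A = 7.01 mm² = 7.010e-06 m²
R_3 = (1.58×10^-8)(43.6)/(7.010e-06) = 0.09827 Ω
R_total = R_1 + R_2 + R_3 = 1.90 Ω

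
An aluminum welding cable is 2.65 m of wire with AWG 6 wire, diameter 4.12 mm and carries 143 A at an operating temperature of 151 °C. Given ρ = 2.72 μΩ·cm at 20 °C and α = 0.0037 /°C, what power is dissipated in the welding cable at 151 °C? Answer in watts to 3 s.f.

ρ = 2.72 μΩ·cm = 2.72×10^-8 Ω·m
A = π(4.12/2 mm)² = π(2.0600e-03 m)² = 1.333e-05 m²
R₍20₎ = ρL/A = (2.72×10^-8)(2.65)/(1.333e-05) = 0.005407 Ω
R₍151₎ = R₍20₎(1 + αΔT) = 0.005407 × (1 + 0.0037×131) = 0.008027 Ω
P = I²R = (143)² × 0.008027 = 164 W

164 W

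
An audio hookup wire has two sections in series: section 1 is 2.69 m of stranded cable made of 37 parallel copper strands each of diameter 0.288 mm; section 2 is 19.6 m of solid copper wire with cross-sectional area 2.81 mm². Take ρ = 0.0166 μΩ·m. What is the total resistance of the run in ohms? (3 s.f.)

0.134 Ω

ρ = 0.0166 μΩ·m = 1.66×10^-8 Ω·m
Section 1: A_strand = π(1.4400e-04)² = 6.514e-08 m²; R₁ = ρL/(N·A_s) = (1.66×10^-8)(2.69)/(37×6.514e-08) = 0.01853 Ω
Section 2: A = 2.81 mm² = 2.810e-06 m²
R₂ = (1.66×10^-8)(19.6)/(2.810e-06) = 0.1158 Ω
R = R₁ + R₂ = 0.134 Ω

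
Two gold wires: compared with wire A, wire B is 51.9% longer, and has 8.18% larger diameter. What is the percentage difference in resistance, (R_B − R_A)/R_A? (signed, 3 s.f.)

R ∝ L/d², so R_B/R_A = (1 + 51.9/100) × (1 + 8.18/100)⁻²
= 1.519 × 0.8545 = 1.298
(R_B − R_A)/R_A = 1.298 − 1 = 29.8%

29.8%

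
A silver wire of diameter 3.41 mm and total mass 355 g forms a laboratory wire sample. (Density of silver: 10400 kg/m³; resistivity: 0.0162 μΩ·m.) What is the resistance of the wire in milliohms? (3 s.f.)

ρ = 0.0162 μΩ·m = 1.62×10^-8 Ω·m
A = π(d/2)² = π(1.7050e-03 m)² = 9.1327e-06 m²
L = m/(density·A) = 0.355/(10400×9.1327e-06) = 3.738 m
R = ρL/A = (1.62×10^-8)(3.738)/(9.1327e-06) = 6.63 mΩ

6.63 mΩ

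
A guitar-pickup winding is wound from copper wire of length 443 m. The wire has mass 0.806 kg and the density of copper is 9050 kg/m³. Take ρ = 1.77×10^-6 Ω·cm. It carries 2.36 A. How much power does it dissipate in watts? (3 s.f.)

217 W

ρ = 1.77×10^-6 Ω·cm = 1.77×10^-8 Ω·m
A = m/(density·L) = 0.806/(9050×443) = 2.0104e-07 m²
R = ρL/A = (1.77×10^-8)(443)/(2.0104e-07) = 39 Ω
P = I²R = (2.36)² × 39 = 217 W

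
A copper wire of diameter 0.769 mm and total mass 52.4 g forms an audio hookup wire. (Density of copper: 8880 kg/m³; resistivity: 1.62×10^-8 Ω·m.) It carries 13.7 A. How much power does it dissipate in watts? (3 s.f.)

83.2 W

A = π(d/2)² = π(3.8450e-04 m)² = 4.6445e-07 m²
L = m/(density·A) = 0.0524/(8880×4.6445e-07) = 12.71 m
R = ρL/A = (1.62×10^-8)(12.71)/(4.6445e-07) = 0.4431 Ω
P = I²R = (13.7)² × 0.4431 = 83.2 W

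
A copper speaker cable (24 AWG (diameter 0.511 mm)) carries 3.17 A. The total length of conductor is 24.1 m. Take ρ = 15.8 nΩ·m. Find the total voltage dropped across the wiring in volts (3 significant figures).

5.89 V

ρ = 15.8 nΩ·m = 1.58×10^-8 Ω·m
A = π(0.511/2 mm)² = π(2.5550e-04 m)² = 2.051e-07 m²
R = ρL/A = (1.58×10^-8)(24.1)/(2.051e-07) = 1.857 Ω
V = IR = 3.17 × 1.857 = 5.89 V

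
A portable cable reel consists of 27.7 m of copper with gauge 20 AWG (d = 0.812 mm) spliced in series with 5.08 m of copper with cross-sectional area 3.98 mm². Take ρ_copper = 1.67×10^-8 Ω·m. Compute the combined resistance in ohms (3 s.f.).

Segment 1: A = π(0.812/2 mm)² = π(4.0600e-04 m)² = 5.178e-07 m²
R₁ = ρL/A = (1.67×10^-8)(27.7)/(5.178e-07) = 0.8933 Ω
Segment 2: A = 3.98 mm² = 3.980e-06 m²
R₂ = (1.67×10^-8)(5.08)/(3.980e-06) = 0.02132 Ω
R = R₁ + R₂ = 0.915 Ω

0.915 Ω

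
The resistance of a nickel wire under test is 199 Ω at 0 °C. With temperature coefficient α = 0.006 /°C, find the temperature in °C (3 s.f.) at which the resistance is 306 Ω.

89.6 °C

R = R₀(1 + α(T − T₀)) ⇒ T = T₀ + (R/R₀ − 1)/α
T = 0 + (306/199 − 1)/0.006 = 0 + (0.5377)/0.006 = 89.6 °C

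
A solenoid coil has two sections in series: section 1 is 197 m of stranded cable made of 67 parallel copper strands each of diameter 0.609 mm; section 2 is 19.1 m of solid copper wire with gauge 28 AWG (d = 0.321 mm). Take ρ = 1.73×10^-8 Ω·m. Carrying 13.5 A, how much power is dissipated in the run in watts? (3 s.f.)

Section 1: A_strand = π(3.0450e-04)² = 2.913e-07 m²; R₁ = ρL/(N·A_s) = (1.73×10^-8)(197)/(67×2.913e-07) = 0.1746 Ω
Section 2: A = π(0.321/2 mm)² = π(1.6050e-04 m)² = 8.093e-08 m²
R₂ = (1.73×10^-8)(19.1)/(8.093e-08) = 4.083 Ω
R = R₁ + R₂ = 4.258 Ω
P = I²R = (13.5)² × 4.258 = 776 W

776 W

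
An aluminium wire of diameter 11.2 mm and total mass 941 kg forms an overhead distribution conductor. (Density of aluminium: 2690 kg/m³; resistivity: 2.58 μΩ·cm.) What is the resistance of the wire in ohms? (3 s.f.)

0.930 Ω

ρ = 2.58 μΩ·cm = 2.58×10^-8 Ω·m
A = π(d/2)² = π(5.6000e-03 m)² = 9.8520e-05 m²
L = m/(density·A) = 941/(2690×9.8520e-05) = 3551 m
R = ρL/A = (2.58×10^-8)(3551)/(9.8520e-05) = 0.930 Ω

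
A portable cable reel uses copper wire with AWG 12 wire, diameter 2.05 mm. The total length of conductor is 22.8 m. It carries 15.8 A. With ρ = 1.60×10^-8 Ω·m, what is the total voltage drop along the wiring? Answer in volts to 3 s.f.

1.75 V

A = π(2.05/2 mm)² = π(1.0250e-03 m)² = 3.301e-06 m²
R = ρL/A = (1.60×10^-8)(22.8)/(3.301e-06) = 0.1105 Ω
V = IR = 15.8 × 0.1105 = 1.75 V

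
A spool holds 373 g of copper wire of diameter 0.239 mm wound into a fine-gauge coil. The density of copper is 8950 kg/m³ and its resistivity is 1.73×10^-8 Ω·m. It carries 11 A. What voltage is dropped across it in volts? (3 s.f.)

3940 V

A = π(d/2)² = π(1.1950e-04 m)² = 4.4863e-08 m²
L = m/(density·A) = 0.373/(8950×4.4863e-08) = 929 m
R = ρL/A = (1.73×10^-8)(929)/(4.4863e-08) = 358.2 Ω
V = IR = 11 × 358.2 = 3940 V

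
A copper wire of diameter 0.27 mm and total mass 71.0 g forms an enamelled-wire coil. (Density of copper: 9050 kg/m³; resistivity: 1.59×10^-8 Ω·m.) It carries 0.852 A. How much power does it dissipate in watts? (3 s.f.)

27.6 W

A = π(d/2)² = π(1.3500e-04 m)² = 5.7256e-08 m²
L = m/(density·A) = 0.071/(9050×5.7256e-08) = 137 m
R = ρL/A = (1.59×10^-8)(137)/(5.7256e-08) = 38.05 Ω
P = I²R = (0.852)² × 38.05 = 27.6 W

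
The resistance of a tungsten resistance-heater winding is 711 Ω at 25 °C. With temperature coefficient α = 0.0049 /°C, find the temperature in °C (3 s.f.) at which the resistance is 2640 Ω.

579 °C

R = R₀(1 + α(T − T₀)) ⇒ T = T₀ + (R/R₀ − 1)/α
T = 25 + (2640/711 − 1)/0.0049 = 25 + (2.713)/0.0049 = 579 °C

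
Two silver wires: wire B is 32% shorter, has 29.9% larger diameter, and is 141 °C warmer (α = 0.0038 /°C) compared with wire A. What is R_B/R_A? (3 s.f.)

R ∝ ρL/d² with ρ ∝ (1+αΔT), so R_B/R_A = (1 − 32/100) × (1 + 29.9/100)⁻² × (1 + 0.0038×141)
= 0.68 × 0.5926 × 1.536 = 0.619

0.619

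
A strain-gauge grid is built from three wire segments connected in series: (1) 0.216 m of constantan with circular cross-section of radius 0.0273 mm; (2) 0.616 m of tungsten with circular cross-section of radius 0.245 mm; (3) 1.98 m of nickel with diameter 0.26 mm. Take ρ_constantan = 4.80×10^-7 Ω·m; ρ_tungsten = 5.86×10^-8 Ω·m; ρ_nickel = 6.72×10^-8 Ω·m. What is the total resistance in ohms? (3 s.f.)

Seg 1: A = πr² = π(2.7300e-05 m)² = 2.341e-09 m²
R_1 = (4.80×10^-7)(0.216)/(2.341e-09) = 44.28 Ω
Seg 2: A = πr² = π(2.4500e-04 m)² = 1.886e-07 m²
R_2 = (5.86×10^-8)(0.616)/(1.886e-07) = 0.1914 Ω
Seg 3: A = π(d/2)² = π(1.3000e-04 m)² = 5.309e-08 m²
R_3 = (6.72×10^-8)(1.98)/(5.309e-08) = 2.506 Ω
R_total = R_1 + R_2 + R_3 = 47.0 Ω

47.0 Ω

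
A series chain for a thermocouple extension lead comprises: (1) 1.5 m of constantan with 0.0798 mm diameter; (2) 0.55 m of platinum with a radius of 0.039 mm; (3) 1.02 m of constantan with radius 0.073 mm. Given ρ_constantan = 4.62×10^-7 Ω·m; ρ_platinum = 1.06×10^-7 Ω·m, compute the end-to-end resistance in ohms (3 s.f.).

179 Ω

Seg 1: A = π(d/2)² = π(3.9900e-05 m)² = 5.001e-09 m²
R_1 = (4.62×10^-7)(1.5)/(5.001e-09) = 138.6 Ω
Seg 2: A = πr² = π(3.9000e-05 m)² = 4.778e-09 m²
R_2 = (1.06×10^-7)(0.55)/(4.778e-09) = 12.2 Ω
Seg 3: A = πr² = π(7.3000e-05 m)² = 1.674e-08 m²
R_3 = (4.62×10^-7)(1.02)/(1.674e-08) = 28.15 Ω
R_total = R_1 + R_2 + R_3 = 179 Ω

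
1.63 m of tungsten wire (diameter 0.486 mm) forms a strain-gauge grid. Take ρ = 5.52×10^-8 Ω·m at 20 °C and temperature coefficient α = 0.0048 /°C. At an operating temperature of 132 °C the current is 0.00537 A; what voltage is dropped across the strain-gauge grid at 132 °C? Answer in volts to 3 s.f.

0.00400 V

A = π(d/2)² = π(2.4300e-04 m)² = 1.855e-07 m²
R₍20₎ = ρL/A = (5.52×10^-8)(1.63)/(1.855e-07) = 0.485 Ω
R₍132₎ = R₍20₎(1 + αΔT) = 0.485 × (1 + 0.0048×112) = 0.7458 Ω
V = IR = 0.00537 × 0.7458 = 0.00400 V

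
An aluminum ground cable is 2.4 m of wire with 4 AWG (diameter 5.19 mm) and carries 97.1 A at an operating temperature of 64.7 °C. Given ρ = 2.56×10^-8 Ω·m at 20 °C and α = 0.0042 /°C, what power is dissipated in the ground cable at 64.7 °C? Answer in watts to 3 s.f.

A = π(5.19/2 mm)² = π(2.5950e-03 m)² = 2.116e-05 m²
R₍20₎ = ρL/A = (2.56×10^-8)(2.4)/(2.116e-05) = 0.002904 Ω
R₍64.7₎ = R₍20₎(1 + αΔT) = 0.002904 × (1 + 0.0042×44.7) = 0.003449 Ω
P = I²R = (97.1)² × 0.003449 = 32.5 W

32.5 W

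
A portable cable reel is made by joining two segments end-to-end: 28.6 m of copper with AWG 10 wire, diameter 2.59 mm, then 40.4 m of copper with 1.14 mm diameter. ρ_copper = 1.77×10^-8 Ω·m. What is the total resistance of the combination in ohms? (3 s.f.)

Segment 1: A = π(2.59/2 mm)² = π(1.2950e-03 m)² = 5.269e-06 m²
R₁ = ρL/A = (1.77×10^-8)(28.6)/(5.269e-06) = 0.09608 Ω
Segment 2: A = π(d/2)² = π(5.7000e-04 m)² = 1.021e-06 m²
R₂ = (1.77×10^-8)(40.4)/(1.021e-06) = 0.7006 Ω
R = R₁ + R₂ = 0.797 Ω

0.797 Ω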